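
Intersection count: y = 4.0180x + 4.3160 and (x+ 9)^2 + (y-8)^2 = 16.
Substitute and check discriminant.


Substitute y = 4.0180x + 4.3160: (x+ 9)^2 + (4.0180x+4.3160-8)^2 = 16
Expand to Ax^2 + Bx + C = 0, where b-k = -3.684
A = 1+m^2 = 17.144324
B = 2(m(b-k) - h) = 2(4.0180*(-3.684) + 9) = -11.604624
C = h^2 + (b-k)^2 - r^2 = 81 + 13.571856 - 16 = 78.571856
disc = B^2-4AC = 134.6673 - 5388.2454 = -5253.5781
disc < 0

0 intersection points


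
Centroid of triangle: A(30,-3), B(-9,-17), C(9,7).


Gx = (30- 9+9)/3 = 30/3 = 10.0000
Gy = (-3- 17+7)/3 = -13/3 = -4.3333

G = (10.0000, -4.3333)


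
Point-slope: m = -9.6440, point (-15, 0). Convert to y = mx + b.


y - 0 = -9.6440(x + 15)
y = -9.6440x + 0 + 9.6440*(-15)
y = -9.6440x - 144.6600

y = -9.6440x - 144.6600


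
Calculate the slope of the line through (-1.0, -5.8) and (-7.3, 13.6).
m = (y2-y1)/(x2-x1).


dy = 13.6 + 5.8 = 19.4
dx = -7.3 + 1.0 = -6.3
m = 19.4/(-6.3) = -3.0794

m = -3.0794


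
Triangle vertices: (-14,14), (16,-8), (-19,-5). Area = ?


-14*(-8+ 5) = 42
16*(-5-14) = -304
-19*(14+ 8) = -418
sum = -680
Area = |-680|/2 = 340.0000

340.0000 sq units


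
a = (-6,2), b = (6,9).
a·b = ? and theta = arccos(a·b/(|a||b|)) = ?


a·b = -6*6 + 2*9 = -36 + 18 = -18
|a| = sqrt(36+4) = 6.3246
|b| = sqrt(36+81) = 10.8167
cos(theta) = -18/(sqrt(40)*sqrt(117)) = -18/sqrt(4680) = -0.263117
theta = arccos(-18/sqrt(4680)) = 105.2551 degrees

a·b = -18, theta = 105.2551 deg


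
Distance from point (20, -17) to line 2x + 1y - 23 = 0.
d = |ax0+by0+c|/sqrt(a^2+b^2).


|2*20 + 1*(-17) - 23| = |0| = 0
sqrt(4 + 1) = sqrt(5) = 2.2361
d = 0/sqrt(5) = 0

0


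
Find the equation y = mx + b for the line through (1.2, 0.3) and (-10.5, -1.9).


m = (-2.2)/(-11.7) = 0.1880
b = y1 - m*x1 = 0.3 - (-2.2*1.2)/(-11.7) = 0.3 - 0.2256 = 0.0744

y = 0.1880x + 0.0744


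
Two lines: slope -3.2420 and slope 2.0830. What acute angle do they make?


m1-m2 = -5.325
1+m1*m2 = -5.753086
tan(theta) = |-5.325/(-5.753086)| = 0.925590
theta = arctan(|-5.325/(-5.753086)|) = 42.7870 degrees (acute angle)

42.7870 degrees


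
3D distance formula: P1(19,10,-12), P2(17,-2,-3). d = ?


dx=-2, dy=-12, dz=9
d = sqrt(4+144+81) = sqrt(229) = 15.1327

15.1327


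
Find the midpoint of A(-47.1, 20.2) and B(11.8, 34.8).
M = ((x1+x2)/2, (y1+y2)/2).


Mx = (-47.1 + 11.8)/2 = -35.3/2 = -17.6500
My = (20.2 + 34.8)/2 = 55.0/2 = 27.5000

(-17.6500, 27.5000)


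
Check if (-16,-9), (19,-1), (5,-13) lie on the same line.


-16*(-1+ 13) + 19*(-13+ 9) + 5*(-9+ 1)
= -192 - 76 - 40 = -308

No, not collinear (determinant = -308)


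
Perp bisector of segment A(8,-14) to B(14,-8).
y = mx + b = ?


Midpoint = (11, -11)
Slope of AB = dy/dx = 6/6 = 1.0000
Perp slope = -dx/dy = -6/6 = -1.0000
b = My - (perp slope)*Mx = -11 + (6*11)/6 = -11 + 11.0000 = 0

y = -1.0000x + 0


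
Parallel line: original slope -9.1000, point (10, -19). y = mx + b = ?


Parallel lines have equal slopes.
m2 = -9.1000
b2 = -19 + 9.1000*10 = 72.0000

y = -9.1000x + 72.0000


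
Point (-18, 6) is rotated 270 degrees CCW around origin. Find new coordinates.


cos(270) = 0, sin(270) = -1
x' = -18*0 - 6*(-1) = 6
y' = -18*(-1) + 6*0 = 18

(6, 18)


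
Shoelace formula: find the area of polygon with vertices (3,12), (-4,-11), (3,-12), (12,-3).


sum(xi*y_{i+1}) = 3*(-11) - 4*(-12) + 3*(-3) + 12*12 = 150
sum(yi*x_{i+1}) = 12*(-4) - 11*3 - 12*12 - 3*3 = -234
Area = |150 + 234|/2 = 384/2 = 192.0000

192.0000 sq units


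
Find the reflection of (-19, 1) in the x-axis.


Reflection rule for x-axis: (x, -y)
(-19, 1) -> (-19, -1)

(-19, -1)


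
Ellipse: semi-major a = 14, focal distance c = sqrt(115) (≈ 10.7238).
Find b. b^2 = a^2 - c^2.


b^2 = 14^2 - (sqrt(115))^2 = 196 - 115 = 81
b = sqrt(81) = 9

b = 9


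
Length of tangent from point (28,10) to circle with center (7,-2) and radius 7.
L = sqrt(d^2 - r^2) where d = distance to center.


d = sqrt((28-7)^2 + (10+ 2)^2) = sqrt(441+144) = 24.1868
L = sqrt(585.0000 - 49) = sqrt(536.0000) = 23.1517

23.1517


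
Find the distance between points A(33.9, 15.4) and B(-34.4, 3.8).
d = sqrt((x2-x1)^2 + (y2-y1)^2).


dx = -34.4 - 33.9 = -68.3
dy = 3.8 - 15.4 = -11.6
d = sqrt(4664.89 + 134.56) = sqrt(4799.45) = 69.2781

69.2781


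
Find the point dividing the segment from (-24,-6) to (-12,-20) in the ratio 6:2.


Px = (6*(-12) + 2*(-24))/8 = -120/8 = -15.0000
Py = (6*(-20) + 2*(-6))/8 = -132/8 = -16.5000

P = (-15.0000, -16.5000)


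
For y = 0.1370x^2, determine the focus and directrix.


a = 0.1370
1/(4a) = 1.8248
Focus = (0, 1.8248)
Directrix: y = -1.8248

Focus = (0, 1.8248), Directrix: y = -1.8248


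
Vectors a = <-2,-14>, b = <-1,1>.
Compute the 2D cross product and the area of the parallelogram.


cross = -2*1 + 14*(-1) = -2 - 14 = -16
Parallelogram area = |-16| = 16

cross = -16, parallelogram area = 16


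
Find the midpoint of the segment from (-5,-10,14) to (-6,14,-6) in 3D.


Mx = (-5- 6)/2 = -5.5000
My = (-10+14)/2 = 2.0000
Mz = (14- 6)/2 = 4.0000

M = (-5.5000, 2.0000, 4.0000)


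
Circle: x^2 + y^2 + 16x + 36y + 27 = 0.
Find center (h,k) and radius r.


h = -D/2 = -16/2 = -8
k = -E/2 = -36/2 = -18
r^2 = h^2 + k^2 - F = 64 + 324 - 27 = 361
r = 19

Center (-8, -18), radius = 19


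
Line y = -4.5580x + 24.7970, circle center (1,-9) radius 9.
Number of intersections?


Substitute y = -4.5580x + 24.7970: (x-1)^2 + (-4.5580x+24.7970+ 9)^2 = 81
Expand to Ax^2 + Bx + C = 0, where b-k = 33.797
A = 1+m^2 = 21.775364
B = 2(m(b-k) - h) = 2(-4.5580*33.797 - 1) = -310.093452
C = h^2 + (b-k)^2 - r^2 = 1 + 1142.237209 - 81 = 1062.237209
disc = B^2-4AC = 96157.9490 - 92522.4075 = 3635.5415
disc > 0

2 intersection points


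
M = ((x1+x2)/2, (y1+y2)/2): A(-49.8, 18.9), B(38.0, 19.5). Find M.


Mx = (-49.8 + 38.0)/2 = -11.8/2 = -5.9000
My = (18.9 + 19.5)/2 = 38.4/2 = 19.2000

(-5.9000, 19.2000)


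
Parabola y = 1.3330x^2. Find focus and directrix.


a = 1.3330
1/(4a) = 0.1875
Focus = (0, 0.1875)
Directrix: y = -0.1875

Focus = (0, 0.1875), Directrix: y = -0.1875


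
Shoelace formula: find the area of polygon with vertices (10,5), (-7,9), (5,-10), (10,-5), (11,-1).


sum(xi*y_{i+1}) = 10*9 - 7*(-10) + 5*(-5) + 10*(-1) + 11*5 = 180
sum(yi*x_{i+1}) = 5*(-7) + 9*5 - 10*10 - 5*11 - 1*10 = -155
Area = |180 + 155|/2 = 335/2 = 167.5000

167.5000 sq units


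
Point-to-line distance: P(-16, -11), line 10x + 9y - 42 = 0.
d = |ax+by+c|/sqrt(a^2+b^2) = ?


|10*(-16) + 9*(-11) - 42| = |-301| = 301
sqrt(100 + 81) = sqrt(181) = 13.4536
d = 301/sqrt(181) = 22.3732

22.3732


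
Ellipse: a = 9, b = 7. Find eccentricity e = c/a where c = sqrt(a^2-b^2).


c = sqrt(81-49) = sqrt(32) = 5.6569
e = c/a = sqrt(32)/9 = 0.6285

e = 0.6285


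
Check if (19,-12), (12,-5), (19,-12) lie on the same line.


19*(-5+ 12) + 12*(-12+ 12) + 19*(-12+ 5)
= 133 + 0 - 133 = 0

Yes, collinear (determinant = 0)


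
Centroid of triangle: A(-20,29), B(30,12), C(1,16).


Gx = (-20+30+1)/3 = 11/3 = 3.6667
Gy = (29+12+16)/3 = 57/3 = 19.0000

G = (3.6667, 19.0000)


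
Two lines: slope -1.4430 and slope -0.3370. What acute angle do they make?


m1-m2 = -1.106
1+m1*m2 = 1.486291
tan(theta) = |-1.106/1.486291| = 0.744134
theta = arctan(|-1.106/1.486291|) = 36.6542 degrees (acute angle)

36.6542 degrees


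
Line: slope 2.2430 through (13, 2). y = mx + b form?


y - 2 = 2.2430(x - 13)
y = 2.2430x + 2 - 2.2430*13
y = 2.2430x - 27.1590

y = 2.2430x - 27.1590


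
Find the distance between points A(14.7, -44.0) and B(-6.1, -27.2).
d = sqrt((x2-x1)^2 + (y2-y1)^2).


dx = -6.1 - 14.7 = -20.8
dy = -27.2 + 44.0 = 16.8
d = sqrt(432.64 + 282.24) = sqrt(714.88) = 26.7372

26.7372


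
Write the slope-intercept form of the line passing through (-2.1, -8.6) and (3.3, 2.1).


m = (10.7)/(5.4) = 1.9815
b = y1 - m*x1 = -8.6 - (10.7*(-2.1))/(5.4) = -8.6 + 4.1611 = -4.4389

y = 1.9815x - 4.4389


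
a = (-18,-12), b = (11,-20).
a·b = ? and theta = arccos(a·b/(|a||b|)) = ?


a·b = -18*11 - 12*(-20) = -198 + 240 = 42
|a| = sqrt(324+144) = 21.6333
|b| = sqrt(121+400) = 22.8254
cos(theta) = 42/(sqrt(468)*sqrt(521)) = 42/sqrt(243828) = 0.085056
theta = arccos(42/sqrt(243828)) = 85.1207 degrees

a·b = 42, theta = 85.1207 deg


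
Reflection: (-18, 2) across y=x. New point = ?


Reflection rule for y=x: (y, x)
(-18, 2) -> (2, -18)

(2, -18)


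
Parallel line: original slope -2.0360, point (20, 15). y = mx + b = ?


Parallel lines have equal slopes.
m2 = -2.0360
b2 = 15 + 2.0360*20 = 55.7200

y = -2.0360x + 55.7200


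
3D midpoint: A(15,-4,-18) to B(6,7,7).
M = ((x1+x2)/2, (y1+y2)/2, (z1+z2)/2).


Mx = (15+6)/2 = 10.5000
My = (-4+7)/2 = 1.5000
Mz = (-18+7)/2 = -5.5000

M = (10.5000, 1.5000, -5.5000)


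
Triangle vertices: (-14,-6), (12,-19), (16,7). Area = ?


-14*(-19-7) = 364
12*(7+ 6) = 156
16*(-6+ 19) = 208
sum = 728
Area = |728|/2 = 364.0000

364.0000 sq units


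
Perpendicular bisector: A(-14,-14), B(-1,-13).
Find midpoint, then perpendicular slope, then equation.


Midpoint = (-7.5, -13.5)
Slope of AB = dy/dx = 1/13 = 0.0769
Perp slope = -dx/dy = -13/1 = -13.0000
b = My - (perp slope)*Mx = -13.5 + (13*(-7.5))/1 = -13.5 - 97.5000 = -111.0000

y = -13.0000x - 111.0000


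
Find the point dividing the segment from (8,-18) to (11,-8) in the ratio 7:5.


Px = (7*11 + 5*8)/12 = 117/12 = 9.7500
Py = (7*(-8) + 5*(-18))/12 = -146/12 = -12.1667

P = (9.7500, -12.1667)


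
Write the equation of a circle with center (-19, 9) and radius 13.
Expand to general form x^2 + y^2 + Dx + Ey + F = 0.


(x+ 19)^2 + (y-9)^2 = 13^2
D = -2h = 38, E = -2k = -18
F = h^2+k^2-r^2 = 361+81-169 = 273

x^2 + y^2 + 38x - 18y + 273 = 0


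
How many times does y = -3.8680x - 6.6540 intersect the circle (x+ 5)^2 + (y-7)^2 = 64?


Substitute y = -3.8680x - 6.6540: (x+ 5)^2 + (-3.8680x- 6.6540-7)^2 = 64
Expand to Ax^2 + Bx + C = 0, where b-k = -13.654
A = 1+m^2 = 15.961424
B = 2(m(b-k) - h) = 2(-3.8680*(-13.654) + 5) = 115.627344
C = h^2 + (b-k)^2 - r^2 = 25 + 186.431716 - 64 = 147.431716
disc = B^2-4AC = 13369.6827 - 9412.8805 = 3956.8022
disc > 0

2 intersection points


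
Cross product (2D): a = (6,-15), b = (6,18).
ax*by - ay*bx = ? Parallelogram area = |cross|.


cross = 6*18 + 15*6 = 108 + 90 = 198
Parallelogram area = |198| = 198

cross = 198, parallelogram area = 198


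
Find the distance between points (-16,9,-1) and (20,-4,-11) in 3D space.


dx=36, dy=-13, dz=-10
d = sqrt(1296+169+100) = sqrt(1565) = 39.5601

39.5601


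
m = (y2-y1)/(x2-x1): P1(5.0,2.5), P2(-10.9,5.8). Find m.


dy = 5.8 - 2.5 = 3.3
dx = -10.9 - 5.0 = -15.9
m = 3.3/(-15.9) = -0.2075

m = -0.2075


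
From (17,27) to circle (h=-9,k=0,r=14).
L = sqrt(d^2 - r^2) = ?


d = sqrt((17+ 9)^2 + (27-0)^2) = sqrt(676+729) = 37.4833
L = sqrt(1405.0000 - 196) = sqrt(1209.0000) = 34.7707

34.7707


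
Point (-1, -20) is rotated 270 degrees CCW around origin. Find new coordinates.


cos(270) = 0, sin(270) = -1
x' = -1*0 + 20*(-1) = -20
y' = -1*(-1) - 20*0 = 1

(-20, 1)


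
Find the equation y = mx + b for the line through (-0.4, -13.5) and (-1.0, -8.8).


m = (4.7)/(-0.6) = -7.8333
b = y1 - m*x1 = -13.5 - (4.7*(-0.4))/(-0.6) = -13.5 - 3.1333 = -16.6333

y = -7.8333x - 16.6333


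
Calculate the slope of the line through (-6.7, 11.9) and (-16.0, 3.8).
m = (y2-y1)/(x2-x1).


dy = 3.8 - 11.9 = -8.1
dx = -16.0 + 6.7 = -9.3
m = -8.1/(-9.3) = 0.8710

m = 0.8710


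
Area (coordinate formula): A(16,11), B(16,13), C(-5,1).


16*(13-1) = 192
16*(1-11) = -160
-5*(11-13) = 10
sum = 42
Area = |42|/2 = 21.0000

21.0000 sq units


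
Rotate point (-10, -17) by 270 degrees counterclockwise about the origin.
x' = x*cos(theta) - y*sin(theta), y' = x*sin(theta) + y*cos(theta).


cos(270) = 0, sin(270) = -1
x' = -10*0 + 17*(-1) = -17
y' = -10*(-1) - 17*0 = 10

(-17, 10)


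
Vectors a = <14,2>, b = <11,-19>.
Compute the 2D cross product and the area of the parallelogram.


cross = 14*(-19) - 2*11 = -266 - 22 = -288
Parallelogram area = |-288| = 288

cross = -288, parallelogram area = 288


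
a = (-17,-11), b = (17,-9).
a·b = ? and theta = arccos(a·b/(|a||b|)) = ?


a·b = -17*17 - 11*(-9) = -289 + 99 = -190
|a| = sqrt(289+121) = 20.2485
|b| = sqrt(289+81) = 19.2354
cos(theta) = -190/(sqrt(410)*sqrt(370)) = -190/sqrt(151700) = -0.487821
theta = arccos(-190/sqrt(151700)) = 119.1975 degrees

a·b = -190, theta = 119.1975 deg


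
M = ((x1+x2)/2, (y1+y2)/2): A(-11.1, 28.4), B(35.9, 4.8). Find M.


Mx = (-11.1 + 35.9)/2 = 24.8/2 = 12.4000
My = (28.4 + 4.8)/2 = 33.2/2 = 16.6000

(12.4000, 16.6000)


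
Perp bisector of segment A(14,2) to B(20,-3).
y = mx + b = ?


Midpoint = (17, -0.5)
Slope of AB = dy/dx = -5/6 = -0.8333
Perp slope = -dx/dy = 6/5 = 1.2000
b = My - (perp slope)*Mx = -0.5 + (6*17)/(-5) = -0.5 - 20.4000 = -20.9000

y = 1.2000x - 20.9000


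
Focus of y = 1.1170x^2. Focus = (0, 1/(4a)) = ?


a = 1.1170
4a = 4.4680
focus = (0, 1/4.4680) = (0, 0.2238)

Focus = (0, 0.2238)


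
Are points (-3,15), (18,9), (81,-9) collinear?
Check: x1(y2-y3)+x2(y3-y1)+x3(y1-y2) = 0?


-3*(9+ 9) + 18*(-9-15) + 81*(15-9)
= -54 - 432 + 486 = 0

Yes, collinear (determinant = 0)


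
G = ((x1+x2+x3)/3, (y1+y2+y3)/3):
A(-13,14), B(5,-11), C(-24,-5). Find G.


Gx = (-13+5- 24)/3 = -32/3 = -10.6667
Gy = (14- 11- 5)/3 = -2/3 = -0.6667

G = (-10.6667, -0.6667)


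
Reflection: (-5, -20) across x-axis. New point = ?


Reflection rule for x-axis: (x, -y)
(-5, -20) -> (-5, 20)

(-5, 20)


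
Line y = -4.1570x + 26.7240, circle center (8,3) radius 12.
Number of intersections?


Substitute y = -4.1570x + 26.7240: (x-8)^2 + (-4.1570x+26.7240-3)^2 = 144
Expand to Ax^2 + Bx + C = 0, where b-k = 23.724
A = 1+m^2 = 18.280649
B = 2(m(b-k) - h) = 2(-4.1570*23.724 - 8) = -213.241336
C = h^2 + (b-k)^2 - r^2 = 64 + 562.828176 - 144 = 482.828176
disc = B^2-4AC = 45471.8674 - 35305.6497 = 10166.2177
disc > 0

2 intersection points


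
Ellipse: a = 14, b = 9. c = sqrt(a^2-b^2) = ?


c^2 = 14^2 - 9^2 = 196 - 81 = 115
c = sqrt(115) = 10.7238

c = 10.7238


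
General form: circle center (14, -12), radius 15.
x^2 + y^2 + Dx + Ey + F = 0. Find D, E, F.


(x-14)^2 + (y+ 12)^2 = 15^2
D = -2h = -28, E = -2k = 24
F = h^2+k^2-r^2 = 196+144-225 = 115

D = -28, E = 24, F = 115


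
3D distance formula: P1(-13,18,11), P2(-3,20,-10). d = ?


dx=10, dy=2, dz=-21
d = sqrt(100+4+441) = sqrt(545) = 23.3452

23.3452


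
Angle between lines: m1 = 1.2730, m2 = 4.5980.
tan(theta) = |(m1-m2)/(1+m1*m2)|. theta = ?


m1-m2 = -3.325
1+m1*m2 = 6.853254
tan(theta) = |-3.325/6.853254| = 0.485171
theta = arctan(|-3.325/6.853254|) = 25.8813 degrees (acute angle)

25.8813 degrees


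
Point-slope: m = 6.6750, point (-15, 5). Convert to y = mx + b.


y - 5 = 6.6750(x + 15)
y = 6.6750x + 5 - 6.6750*(-15)
y = 6.6750x + 105.1250

y = 6.6750x + 105.1250


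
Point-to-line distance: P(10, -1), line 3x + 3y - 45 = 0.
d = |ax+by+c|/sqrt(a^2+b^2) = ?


|3*10 + 3*(-1) - 45| = |-18| = 18
sqrt(9 + 9) = sqrt(18) = 4.2426
d = 18/sqrt(18) = 4.2426

4.2426


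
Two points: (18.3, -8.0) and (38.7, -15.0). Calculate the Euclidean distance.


dx = 38.7 - 18.3 = 20.4
dy = -15.0 + 8.0 = -7.0
d = sqrt(416.16 + 49.0) = sqrt(465.16) = 21.5676

21.5676


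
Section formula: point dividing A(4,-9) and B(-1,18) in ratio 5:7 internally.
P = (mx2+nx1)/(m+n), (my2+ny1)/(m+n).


Px = (5*(-1) + 7*4)/12 = 23/12 = 1.9167
Py = (5*18 + 7*(-9))/12 = 27/12 = 2.2500

P = (1.9167, 2.2500)


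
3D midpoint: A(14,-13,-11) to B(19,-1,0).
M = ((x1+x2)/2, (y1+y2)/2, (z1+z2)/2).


Mx = (14+19)/2 = 16.5000
My = (-13- 1)/2 = -7.0000
Mz = (-11+0)/2 = -5.5000

M = (16.5000, -7.0000, -5.5000)


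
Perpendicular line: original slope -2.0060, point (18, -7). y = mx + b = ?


Perpendicular slope = -1/m1 = -1/(-2.0060) = 0.4985
b2 = y0 - m2*x0 = -7 + 18/(-2.0060) = -7 - 8.9731 = -15.9731

y = 0.4985x - 15.9731


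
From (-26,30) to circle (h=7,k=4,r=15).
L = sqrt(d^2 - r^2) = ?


d = sqrt((-26-7)^2 + (30-4)^2) = sqrt(1089+676) = 42.0119
L = sqrt(1765.0000 - 225) = sqrt(1540.0000) = 39.2428

39.2428


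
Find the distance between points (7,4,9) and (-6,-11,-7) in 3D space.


dx=-13, dy=-15, dz=-16
d = sqrt(169+225+256) = sqrt(650) = 25.4951

25.4951


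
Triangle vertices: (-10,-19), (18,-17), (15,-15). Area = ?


-10*(-17+ 15) = 20
18*(-15+ 19) = 72
15*(-19+ 17) = -30
sum = 62
Area = |62|/2 = 31.0000

31.0000 sq units


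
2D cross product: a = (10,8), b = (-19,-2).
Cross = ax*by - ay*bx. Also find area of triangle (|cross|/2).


cross = 10*(-2) - 8*(-19) = -20 + 152 = 132
Triangle area = |132|/2 = 132/2 = 66.0000

cross = 132, triangle area = 66.0000


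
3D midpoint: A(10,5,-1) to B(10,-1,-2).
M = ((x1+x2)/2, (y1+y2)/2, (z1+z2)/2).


Mx = (10+10)/2 = 10.0000
My = (5- 1)/2 = 2.0000
Mz = (-1- 2)/2 = -1.5000

M = (10.0000, 2.0000, -1.5000)


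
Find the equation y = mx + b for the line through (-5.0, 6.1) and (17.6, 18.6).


m = (12.5)/(22.6) = 0.5531
b = y1 - m*x1 = 6.1 - (12.5*(-5.0))/(22.6) = 6.1 + 2.7655 = 8.8655

y = 0.5531x + 8.8655


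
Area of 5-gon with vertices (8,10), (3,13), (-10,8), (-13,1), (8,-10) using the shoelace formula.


sum(xi*y_{i+1}) = 8*13 + 3*8 - 10*1 - 13*(-10) + 8*10 = 328
sum(yi*x_{i+1}) = 10*3 + 13*(-10) + 8*(-13) + 1*8 - 10*8 = -276
Area = |328 + 276|/2 = 604/2 = 302.0000

302.0000 sq units


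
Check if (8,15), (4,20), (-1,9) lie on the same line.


8*(20-9) + 4*(9-15) - 1*(15-20)
= 88 - 24 + 5 = 69

No, not collinear (determinant = 69)


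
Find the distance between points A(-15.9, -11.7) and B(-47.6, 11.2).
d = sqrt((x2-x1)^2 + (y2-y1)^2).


dx = -47.6 + 15.9 = -31.7
dy = 11.2 + 11.7 = 22.9
d = sqrt(1004.89 + 524.41) = sqrt(1529.3) = 39.1063

39.1063


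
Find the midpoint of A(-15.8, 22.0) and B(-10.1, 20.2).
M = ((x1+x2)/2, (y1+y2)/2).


Mx = (-15.8 - 10.1)/2 = -25.9/2 = -12.9500
My = (22.0 + 20.2)/2 = 42.2/2 = 21.1000

(-12.9500, 21.1000)


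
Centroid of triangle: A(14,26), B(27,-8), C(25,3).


Gx = (14+27+25)/3 = 66/3 = 22.0000
Gy = (26- 8+3)/3 = 21/3 = 7.0000

G = (22.0000, 7.0000)


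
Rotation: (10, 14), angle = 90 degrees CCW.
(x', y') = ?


cos(90) = 0, sin(90) = 1
x' = 10*0 - 14*1 = -14
y' = 10*1 + 14*0 = 10

(-14, 10)


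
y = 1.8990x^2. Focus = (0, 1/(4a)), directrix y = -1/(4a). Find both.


a = 1.8990
1/(4a) = 0.1316
Focus = (0, 0.1316)
Directrix: y = -0.1316

Focus = (0, 0.1316), Directrix: y = -0.1316


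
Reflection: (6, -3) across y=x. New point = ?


Reflection rule for y=x: (y, x)
(6, -3) -> (-3, 6)

(-3, 6)


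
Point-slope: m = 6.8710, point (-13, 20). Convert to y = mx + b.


y - 20 = 6.8710(x + 13)
y = 6.8710x + 20 - 6.8710*(-13)
y = 6.8710x + 109.3230

y = 6.8710x + 109.3230


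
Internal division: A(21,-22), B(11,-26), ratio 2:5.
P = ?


Px = (2*11 + 5*21)/7 = 127/7 = 18.1429
Py = (2*(-26) + 5*(-22))/7 = -162/7 = -23.1429

P = (18.1429, -23.1429)


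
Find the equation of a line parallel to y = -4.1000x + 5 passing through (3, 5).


Parallel lines have equal slopes.
m2 = -4.1000
b2 = 5 + 4.1000*3 = 17.3000

y = -4.1000x + 17.3000


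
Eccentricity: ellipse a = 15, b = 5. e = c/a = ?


c = sqrt(225-25) = sqrt(200) = 14.1421
e = c/a = sqrt(200)/15 = 0.9428

e = 0.9428


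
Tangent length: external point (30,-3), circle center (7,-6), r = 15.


d = sqrt((30-7)^2 + (-3+ 6)^2) = sqrt(529+9) = 23.1948
L = sqrt(538.0000 - 225) = sqrt(313.0000) = 17.6918

17.6918


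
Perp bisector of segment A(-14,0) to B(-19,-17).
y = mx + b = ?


Midpoint = (-16.5, -8.5)
Slope of AB = dy/dx = -17/(-5) = 3.4000
Perp slope = -dx/dy = -5/17 = -0.2941
b = My - (perp slope)*Mx = -8.5 + (-5*(-16.5))/(-17) = -8.5 - 4.8529 = -13.3529

y = -0.2941x - 13.3529


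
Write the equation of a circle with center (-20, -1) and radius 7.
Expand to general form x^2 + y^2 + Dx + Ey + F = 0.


(x+ 20)^2 + (y+ 1)^2 = 7^2
D = -2h = 40, E = -2k = 2
F = h^2+k^2-r^2 = 400+1-49 = 352

x^2 + y^2 + 40x + 2y + 352 = 0


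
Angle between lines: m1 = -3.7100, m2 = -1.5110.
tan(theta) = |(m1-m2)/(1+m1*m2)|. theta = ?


m1-m2 = -2.199
1+m1*m2 = 6.60581
tan(theta) = |-2.199/6.60581| = 0.332889
theta = arctan(|-2.199/6.60581|) = 18.4120 degrees (acute angle)

18.4120 degrees


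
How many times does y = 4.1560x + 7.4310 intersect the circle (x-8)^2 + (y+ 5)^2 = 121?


Substitute y = 4.1560x + 7.4310: (x-8)^2 + (4.1560x+7.4310+ 5)^2 = 121
Expand to Ax^2 + Bx + C = 0, where b-k = 12.431
A = 1+m^2 = 18.272336
B = 2(m(b-k) - h) = 2(4.1560*12.431 - 8) = 87.326472
C = h^2 + (b-k)^2 - r^2 = 64 + 154.529761 - 121 = 97.529761
disc = B^2-4AC = 7625.9127 - 7128.3863 = 497.5264
disc > 0

2 intersection points


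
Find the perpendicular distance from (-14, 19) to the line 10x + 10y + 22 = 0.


|10*(-14) + 10*19 + 22| = |72| = 72
sqrt(100 + 100) = sqrt(200) = 14.1421
d = 72/sqrt(200) = 5.0912

5.0912


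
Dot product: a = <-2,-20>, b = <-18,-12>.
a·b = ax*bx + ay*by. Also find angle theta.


a·b = -2*(-18) - 20*(-12) = 36 + 240 = 276
|a| = sqrt(4+400) = 20.0998
|b| = sqrt(324+144) = 21.6333
cos(theta) = 276/(sqrt(404)*sqrt(468)) = 276/sqrt(189072) = 0.634739
theta = arccos(276/sqrt(189072)) = 50.5993 degrees

a·b = 276, theta = 50.5993 deg


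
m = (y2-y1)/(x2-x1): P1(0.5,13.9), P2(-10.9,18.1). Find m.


dy = 18.1 - 13.9 = 4.2
dx = -10.9 - 0.5 = -11.4
m = 4.2/(-11.4) = -0.3684

m = -0.3684


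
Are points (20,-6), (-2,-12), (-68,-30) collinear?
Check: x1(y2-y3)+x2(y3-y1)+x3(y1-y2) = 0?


20*(-12+ 30) - 2*(-30+ 6) - 68*(-6+ 12)
= 360 + 48 - 408 = 0

Yes, collinear (determinant = 0)


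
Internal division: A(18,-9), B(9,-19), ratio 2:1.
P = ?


Px = (2*9 + 1*18)/3 = 36/3 = 12.0000
Py = (2*(-19) + 1*(-9))/3 = -47/3 = -15.6667

P = (12.0000, -15.6667)


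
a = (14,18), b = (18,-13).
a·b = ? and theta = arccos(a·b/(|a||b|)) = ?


a·b = 14*18 + 18*(-13) = 252 - 234 = 18
|a| = sqrt(196+324) = 22.8035
|b| = sqrt(324+169) = 22.2036
cos(theta) = 18/(sqrt(520)*sqrt(493)) = 18/sqrt(256360) = 0.035551
theta = arccos(18/sqrt(256360)) = 87.9627 degrees

a·b = 18, theta = 87.9627 deg


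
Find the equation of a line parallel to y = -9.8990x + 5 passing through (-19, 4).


Parallel lines have equal slopes.
m2 = -9.8990
b2 = 4 + 9.8990*(-19) = -184.0810

y = -9.8990x - 184.0810


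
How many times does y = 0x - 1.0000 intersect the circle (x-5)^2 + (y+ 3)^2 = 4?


Substitute y = 0x - 1.0000: (x-5)^2 + (0x- 1.0000+ 3)^2 = 4
Expand to Ax^2 + Bx + C = 0, where b-k = 2
A = 1+m^2 = 1
B = 2(m(b-k) - h) = 2(0*2 - 5) = -10
C = h^2 + (b-k)^2 - r^2 = 25 + 4 - 4 = 25
disc = B^2-4AC = 100.0000 - 100.0000 = 0
disc = 0

1 intersection point (tangent)


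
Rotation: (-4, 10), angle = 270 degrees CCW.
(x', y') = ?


cos(270) = 0, sin(270) = -1
x' = -4*0 - 10*(-1) = 10
y' = -4*(-1) + 10*0 = 4

(10, 4)


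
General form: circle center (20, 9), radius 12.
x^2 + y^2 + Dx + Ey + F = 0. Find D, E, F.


(x-20)^2 + (y-9)^2 = 12^2
D = -2h = -40, E = -2k = -18
F = h^2+k^2-r^2 = 400+81-144 = 337

D = -40, E = -18, F = 337


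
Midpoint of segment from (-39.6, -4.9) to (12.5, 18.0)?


Mx = (-39.6 + 12.5)/2 = -27.1/2 = -13.5500
My = (-4.9 + 18.0)/2 = 13.1/2 = 6.5500

(-13.5500, 6.5500)


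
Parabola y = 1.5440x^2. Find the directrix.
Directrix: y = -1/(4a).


a = 1.5440
1/(4a) = 0.1619
directrix: y = -0.1619 = -0.1619

y = -0.1619


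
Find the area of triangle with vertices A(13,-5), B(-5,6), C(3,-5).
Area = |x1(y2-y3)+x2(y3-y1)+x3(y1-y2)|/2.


13*(6+ 5) = 143
-5*(-5+ 5) = 0
3*(-5-6) = -33
sum = 110
Area = |110|/2 = 55.0000

55.0000 sq units


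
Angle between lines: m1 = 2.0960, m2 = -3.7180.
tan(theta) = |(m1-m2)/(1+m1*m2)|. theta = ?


m1-m2 = 5.814
1+m1*m2 = -6.792928
tan(theta) = |5.814/(-6.792928)| = 0.855890
theta = arctan(|5.814/(-6.792928)|) = 40.5599 degrees (acute angle)

40.5599 degrees


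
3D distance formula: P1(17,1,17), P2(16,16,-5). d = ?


dx=-1, dy=15, dz=-22
d = sqrt(1+225+484) = sqrt(710) = 26.6458

26.6458


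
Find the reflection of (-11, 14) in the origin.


Reflection rule for origin: (-x, -y)
(-11, 14) -> (11, -14)

(11, -14)


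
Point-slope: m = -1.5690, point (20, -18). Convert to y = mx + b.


y + 18 = -1.5690(x - 20)
y = -1.5690x - 18 + 1.5690*20
y = -1.5690x + 13.3800

y = -1.5690x + 13.3800


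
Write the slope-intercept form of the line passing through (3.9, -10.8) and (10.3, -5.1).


m = (5.7)/(6.4) = 0.8906
b = y1 - m*x1 = -10.8 - (5.7*3.9)/(6.4) = -10.8 - 3.4734 = -14.2734

y = 0.8906x - 14.2734


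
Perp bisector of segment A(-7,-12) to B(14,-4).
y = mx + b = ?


Midpoint = (3.5, -8)
Slope of AB = dy/dx = 8/21 = 0.3810
Perp slope = -dx/dy = -21/8 = -2.6250
b = My - (perp slope)*Mx = -8 + (21*3.5)/8 = -8 + 9.1875 = 1.1875

y = -2.6250x + 1.1875


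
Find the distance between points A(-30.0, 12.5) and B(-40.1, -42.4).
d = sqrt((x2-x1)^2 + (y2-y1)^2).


dx = -40.1 + 30.0 = -10.1
dy = -42.4 - 12.5 = -54.9
d = sqrt(102.01 + 3014.01) = sqrt(3116.02) = 55.8213

55.8213


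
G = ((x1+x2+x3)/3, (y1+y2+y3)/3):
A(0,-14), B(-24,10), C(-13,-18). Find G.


Gx = (0- 24- 13)/3 = -37/3 = -12.3333
Gy = (-14+10- 18)/3 = -22/3 = -7.3333

G = (-12.3333, -7.3333)


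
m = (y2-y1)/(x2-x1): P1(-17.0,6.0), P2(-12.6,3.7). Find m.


dy = 3.7 - 6.0 = -2.3
dx = -12.6 + 17.0 = 4.4
m = -2.3/4.4 = -0.5227

m = -0.5227


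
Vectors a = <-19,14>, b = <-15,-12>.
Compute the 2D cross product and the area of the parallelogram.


cross = -19*(-12) - 14*(-15) = 228 + 210 = 438
Parallelogram area = |438| = 438

cross = 438, parallelogram area = 438


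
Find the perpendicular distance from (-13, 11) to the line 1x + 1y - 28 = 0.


|1*(-13) + 1*11 - 28| = |-30| = 30
sqrt(1 + 1) = sqrt(2) = 1.4142
d = 30/sqrt(2) = 21.2132

21.2132


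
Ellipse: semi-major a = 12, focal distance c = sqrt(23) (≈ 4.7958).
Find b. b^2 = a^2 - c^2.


b^2 = 12^2 - (sqrt(23))^2 = 144 - 23 = 121
b = sqrt(121) = 11

b = 11


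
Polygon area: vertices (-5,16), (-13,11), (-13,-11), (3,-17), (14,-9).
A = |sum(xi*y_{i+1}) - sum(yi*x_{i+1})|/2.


sum(xi*y_{i+1}) = -5*11 - 13*(-11) - 13*(-17) + 3*(-9) + 14*16 = 506
sum(yi*x_{i+1}) = 16*(-13) + 11*(-13) - 11*3 - 17*14 - 9*(-5) = -577
Area = |506 + 577|/2 = 1083/2 = 541.5000

541.5000 sq units


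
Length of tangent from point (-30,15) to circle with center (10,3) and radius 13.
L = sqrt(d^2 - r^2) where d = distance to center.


d = sqrt((-30-10)^2 + (15-3)^2) = sqrt(1600+144) = 41.7612
L = sqrt(1744.0000 - 169) = sqrt(1575.0000) = 39.6863

39.6863


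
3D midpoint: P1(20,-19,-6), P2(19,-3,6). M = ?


Mx = (20+19)/2 = 19.5000
My = (-19- 3)/2 = -11.0000
Mz = (-6+6)/2 = 0

M = (19.5000, -11.0000, 0)


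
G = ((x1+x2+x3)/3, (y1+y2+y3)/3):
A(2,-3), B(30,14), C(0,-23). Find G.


Gx = (2+30+0)/3 = 32/3 = 10.6667
Gy = (-3+14- 23)/3 = -12/3 = -4.0000

G = (10.6667, -4.0000)


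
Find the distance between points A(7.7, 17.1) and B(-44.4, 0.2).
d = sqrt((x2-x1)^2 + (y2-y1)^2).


dx = -44.4 - 7.7 = -52.1
dy = 0.2 - 17.1 = -16.9
d = sqrt(2714.41 + 285.61) = sqrt(3000.02) = 54.7724

54.7724


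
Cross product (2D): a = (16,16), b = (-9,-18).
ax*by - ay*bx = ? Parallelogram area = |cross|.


cross = 16*(-18) - 16*(-9) = -288 + 144 = -144
Parallelogram area = |-144| = 144

cross = -144, parallelogram area = 144


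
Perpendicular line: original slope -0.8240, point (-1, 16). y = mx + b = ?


Perpendicular slope = -1/m1 = -1/(-0.8240) = 1.2136
b2 = y0 - m2*x0 = 16 - 1/(-0.8240) = 16 + 1.2136 = 17.2136

y = 1.2136x + 17.2136


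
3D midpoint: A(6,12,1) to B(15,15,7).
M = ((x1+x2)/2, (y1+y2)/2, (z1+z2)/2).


Mx = (6+15)/2 = 10.5000
My = (12+15)/2 = 13.5000
Mz = (1+7)/2 = 4.0000

M = (10.5000, 13.5000, 4.0000)


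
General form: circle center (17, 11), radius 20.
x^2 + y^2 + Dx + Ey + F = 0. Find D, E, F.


(x-17)^2 + (y-11)^2 = 20^2
D = -2h = -34, E = -2k = -22
F = h^2+k^2-r^2 = 289+121-400 = 10

D = -34, E = -22, F = 10


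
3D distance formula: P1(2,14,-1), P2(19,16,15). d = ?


dx=17, dy=2, dz=16
d = sqrt(289+4+256) = sqrt(549) = 23.4307

23.4307


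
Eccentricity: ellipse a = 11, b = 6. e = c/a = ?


c = sqrt(121-36) = sqrt(85) = 9.2195
e = c/a = sqrt(85)/11 = 0.8381

e = 0.8381


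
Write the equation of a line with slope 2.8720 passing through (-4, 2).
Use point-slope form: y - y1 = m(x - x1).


y - 2 = 2.8720(x + 4)
y = 2.8720x + 2 - 2.8720*(-4)
y = 2.8720x + 13.4880

y = 2.8720x + 13.4880


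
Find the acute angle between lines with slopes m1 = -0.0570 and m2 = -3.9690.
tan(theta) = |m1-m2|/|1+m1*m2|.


m1-m2 = 3.912
1+m1*m2 = 1.226233
tan(theta) = |3.912/1.226233| = 3.190258
theta = arctan(|3.912/1.226233|) = 72.5962 degrees (acute angle)

72.5962 degrees


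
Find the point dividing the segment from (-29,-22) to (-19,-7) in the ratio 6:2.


Px = (6*(-19) + 2*(-29))/8 = -172/8 = -21.5000
Py = (6*(-7) + 2*(-22))/8 = -86/8 = -10.7500

P = (-21.5000, -10.7500)


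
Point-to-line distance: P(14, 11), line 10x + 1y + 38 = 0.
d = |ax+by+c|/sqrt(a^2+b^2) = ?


|10*14 + 1*11 + 38| = |189| = 189
sqrt(100 + 1) = sqrt(101) = 10.0499
d = 189/sqrt(101) = 18.8062

18.8062


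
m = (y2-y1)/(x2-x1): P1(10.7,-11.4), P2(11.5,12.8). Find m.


dy = 12.8 + 11.4 = 24.2
dx = 11.5 - 10.7 = 0.8
m = 24.2/0.8 = 30.2500

m = 30.2500


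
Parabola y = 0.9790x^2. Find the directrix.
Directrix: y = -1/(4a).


a = 0.9790
1/(4a) = 0.2554
directrix: y = -0.2554 = -0.2554

y = -0.2554


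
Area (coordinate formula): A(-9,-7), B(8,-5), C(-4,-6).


-9*(-5+ 6) = -9
8*(-6+ 7) = 8
-4*(-7+ 5) = 8
sum = 7
Area = |7|/2 = 3.5000

3.5000 sq units


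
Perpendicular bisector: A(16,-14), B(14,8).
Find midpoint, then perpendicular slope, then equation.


Midpoint = (15, -3)
Slope of AB = dy/dx = 22/(-2) = -11.0000
Perp slope = -dx/dy = 2/22 = 0.0909
b = My - (perp slope)*Mx = -3 + (-2*15)/22 = -3 - 1.3636 = -4.3636

y = 0.0909x - 4.3636


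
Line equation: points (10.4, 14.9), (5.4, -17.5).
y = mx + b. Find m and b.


m = (-32.4)/(-5.0) = 6.4800
b = y1 - m*x1 = 14.9 - (-32.4*10.4)/(-5.0) = 14.9 - 67.3920 = -52.4920

y = 6.4800x - 52.4920


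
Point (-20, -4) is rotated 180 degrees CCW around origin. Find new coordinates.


cos(180) = -1, sin(180) = 0
x' = -20*(-1) + 4*0 = 20
y' = -20*0 - 4*(-1) = 4

(20, 4)


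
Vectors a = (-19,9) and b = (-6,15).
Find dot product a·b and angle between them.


a·b = -19*(-6) + 9*15 = 114 + 135 = 249
|a| = sqrt(361+81) = 21.0238
|b| = sqrt(36+225) = 16.1555
cos(theta) = 249/(sqrt(442)*sqrt(261)) = 249/sqrt(115362) = 0.733108
theta = arccos(249/sqrt(115362)) = 42.8524 degrees

a·b = 249, theta = 42.8524 deg


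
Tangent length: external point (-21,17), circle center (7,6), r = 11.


d = sqrt((-21-7)^2 + (17-6)^2) = sqrt(784+121) = 30.0832
L = sqrt(905.0000 - 121) = sqrt(784.0000) = 28.0000

28.0000


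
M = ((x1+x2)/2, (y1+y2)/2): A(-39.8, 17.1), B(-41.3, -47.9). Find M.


Mx = (-39.8 - 41.3)/2 = -81.1/2 = -40.5500
My = (17.1 - 47.9)/2 = -30.8/2 = -15.4000

(-40.5500, -15.4000)


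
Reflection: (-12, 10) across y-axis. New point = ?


Reflection rule for y-axis: (-x, y)
(-12, 10) -> (12, 10)

(12, 10)


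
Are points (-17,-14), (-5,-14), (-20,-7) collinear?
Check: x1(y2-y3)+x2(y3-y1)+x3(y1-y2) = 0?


-17*(-14+ 7) - 5*(-7+ 14) - 20*(-14+ 14)
= 119 - 35 + 0 = 84

No, not collinear (determinant = 84)


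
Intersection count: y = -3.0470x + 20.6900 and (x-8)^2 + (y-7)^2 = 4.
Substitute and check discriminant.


Substitute y = -3.0470x + 20.6900: (x-8)^2 + (-3.0470x+20.6900-7)^2 = 4
Expand to Ax^2 + Bx + C = 0, where b-k = 13.69
A = 1+m^2 = 10.284209
B = 2(m(b-k) - h) = 2(-3.0470*13.69 - 8) = -99.42686
C = h^2 + (b-k)^2 - r^2 = 64 + 187.4161 - 4 = 247.4161
disc = B^2-4AC = 9885.7005 - 10177.9155 = -292.2150
disc < 0

0 intersection points


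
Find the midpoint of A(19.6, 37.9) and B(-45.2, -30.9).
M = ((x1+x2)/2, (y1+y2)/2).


Mx = (19.6 - 45.2)/2 = -25.6/2 = -12.8000
My = (37.9 - 30.9)/2 = 7.0/2 = 3.5000

(-12.8000, 3.5000)


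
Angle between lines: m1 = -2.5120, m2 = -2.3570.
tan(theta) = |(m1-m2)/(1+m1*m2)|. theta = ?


m1-m2 = -0.155
1+m1*m2 = 6.920784
tan(theta) = |-0.155/6.920784| = 0.022396
theta = arctan(|-0.155/6.920784|) = 1.2830 degrees (acute angle)

1.2830 degrees


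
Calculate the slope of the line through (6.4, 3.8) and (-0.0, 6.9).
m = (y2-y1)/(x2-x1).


dy = 6.9 - 3.8 = 3.1
dx = -0.0 - 6.4 = -6.4
m = 3.1/(-6.4) = -0.4844

m = -0.4844


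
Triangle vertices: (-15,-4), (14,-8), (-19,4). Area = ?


-15*(-8-4) = 180
14*(4+ 4) = 112
-19*(-4+ 8) = -76
sum = 216
Area = |216|/2 = 108.0000

108.0000 sq units


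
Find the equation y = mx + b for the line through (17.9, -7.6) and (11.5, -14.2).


m = (-6.6)/(-6.4) = 1.0313
b = y1 - m*x1 = -7.6 - (-6.6*17.9)/(-6.4) = -7.6 - 18.4594 = -26.0594

y = 1.0313x - 26.0594


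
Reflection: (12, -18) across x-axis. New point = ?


Reflection rule for x-axis: (x, -y)
(12, -18) -> (12, 18)

(12, 18)


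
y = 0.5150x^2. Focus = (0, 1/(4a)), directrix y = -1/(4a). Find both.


a = 0.5150
1/(4a) = 0.4854
Focus = (0, 0.4854)
Directrix: y = -0.4854

Focus = (0, 0.4854), Directrix: y = -0.4854


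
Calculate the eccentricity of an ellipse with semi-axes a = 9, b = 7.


c = sqrt(81-49) = sqrt(32) = 5.6569
e = c/a = sqrt(32)/9 = 0.6285

e = 0.6285


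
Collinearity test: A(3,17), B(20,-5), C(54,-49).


3*(-5+ 49) + 20*(-49-17) + 54*(17+ 5)
= 132 - 1320 + 1188 = 0

Yes, collinear (determinant = 0)


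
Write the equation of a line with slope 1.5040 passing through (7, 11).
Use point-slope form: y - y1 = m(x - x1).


y - 11 = 1.5040(x - 7)
y = 1.5040x + 11 - 1.5040*7
y = 1.5040x + 0.4720

y = 1.5040x + 0.4720


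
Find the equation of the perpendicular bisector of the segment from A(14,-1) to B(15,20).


Midpoint = (14.5, 9.5)
Slope of AB = dy/dx = 21/1 = 21.0000
Perp slope = -dx/dy = -1/21 = -0.0476
b = My - (perp slope)*Mx = 9.5 + (1*14.5)/21 = 9.5 + 0.6905 = 10.1905

y = -0.0476x + 10.1905


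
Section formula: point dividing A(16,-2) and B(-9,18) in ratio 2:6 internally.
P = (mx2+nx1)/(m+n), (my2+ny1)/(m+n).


Px = (2*(-9) + 6*16)/8 = 78/8 = 9.7500
Py = (2*18 + 6*(-2))/8 = 24/8 = 3.0000

P = (9.7500, 3.0000)


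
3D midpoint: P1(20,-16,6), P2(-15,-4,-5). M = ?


Mx = (20- 15)/2 = 2.5000
My = (-16- 4)/2 = -10.0000
Mz = (6- 5)/2 = 0.5000

M = (2.5000, -10.0000, 0.5000)


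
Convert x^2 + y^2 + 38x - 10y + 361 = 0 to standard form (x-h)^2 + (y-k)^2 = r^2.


h = -D/2 = -38/2 = -19
k = -E/2 = 10/2 = 5
r^2 = h^2 + k^2 - F = 361 + 25 - 361 = 25
r = 5

Center (-19, 5), radius = 5


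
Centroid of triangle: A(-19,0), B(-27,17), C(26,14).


Gx = (-19- 27+26)/3 = -20/3 = -6.6667
Gy = (0+17+14)/3 = 31/3 = 10.3333

G = (-6.6667, 10.3333)


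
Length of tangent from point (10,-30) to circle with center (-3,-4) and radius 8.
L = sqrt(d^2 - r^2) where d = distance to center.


d = sqrt((10+ 3)^2 + (-30+ 4)^2) = sqrt(169+676) = 29.0689
L = sqrt(845.0000 - 64) = sqrt(781.0000) = 27.9464

27.9464


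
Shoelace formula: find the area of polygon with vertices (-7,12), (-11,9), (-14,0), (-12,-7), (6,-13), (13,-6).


sum(xi*y_{i+1}) = -7*9 - 11*0 - 14*(-7) - 12*(-13) + 6*(-6) + 13*12 = 311
sum(yi*x_{i+1}) = 12*(-11) + 9*(-14) + 0*(-12) - 7*6 - 13*13 - 6*(-7) = -427
Area = |311 + 427|/2 = 738/2 = 369.0000

369.0000 sq units


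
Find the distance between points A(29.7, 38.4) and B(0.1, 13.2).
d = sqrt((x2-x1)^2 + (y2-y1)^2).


dx = 0.1 - 29.7 = -29.6
dy = 13.2 - 38.4 = -25.2
d = sqrt(876.16 + 635.04) = sqrt(1511.2) = 38.8742

38.8742


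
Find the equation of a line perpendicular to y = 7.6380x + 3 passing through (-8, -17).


Perpendicular slope = -1/m1 = -1/7.6380 = -0.1309
b2 = y0 - m2*x0 = -17 - 8/7.6380 = -17 - 1.0474 = -18.0474

y = -0.1309x - 18.0474


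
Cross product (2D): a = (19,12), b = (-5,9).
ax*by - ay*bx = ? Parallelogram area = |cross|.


cross = 19*9 - 12*(-5) = 171 + 60 = 231
Parallelogram area = |231| = 231

cross = 231, parallelogram area = 231


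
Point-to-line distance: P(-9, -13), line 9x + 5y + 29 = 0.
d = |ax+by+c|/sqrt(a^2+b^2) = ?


|9*(-9) + 5*(-13) + 29| = |-117| = 117
sqrt(81 + 25) = sqrt(106) = 10.2956
d = 117/sqrt(106) = 11.3640

11.3640


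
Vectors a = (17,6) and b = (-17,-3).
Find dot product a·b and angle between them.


a·b = 17*(-17) + 6*(-3) = -289 - 18 = -307
|a| = sqrt(289+36) = 18.0278
|b| = sqrt(289+9) = 17.2627
cos(theta) = -307/(sqrt(325)*sqrt(298)) = -307/sqrt(96850) = -0.986481
theta = arccos(-307/sqrt(96850)) = 170.5679 degrees

a·b = -307, theta = 170.5679 deg


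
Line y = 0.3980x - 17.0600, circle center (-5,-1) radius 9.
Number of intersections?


Substitute y = 0.3980x - 17.0600: (x+ 5)^2 + (0.3980x- 17.0600+ 1)^2 = 81
Expand to Ax^2 + Bx + C = 0, where b-k = -16.06
A = 1+m^2 = 1.158404
B = 2(m(b-k) - h) = 2(0.3980*(-16.06) + 5) = -2.78376
C = h^2 + (b-k)^2 - r^2 = 25 + 257.9236 - 81 = 201.9236
disc = B^2-4AC = 7.7493 - 935.6364 = -927.8871
disc < 0

0 intersection points


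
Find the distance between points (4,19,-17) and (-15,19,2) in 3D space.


dx=-19, dy=0, dz=19
d = sqrt(361+0+361) = sqrt(722) = 26.8701

26.8701


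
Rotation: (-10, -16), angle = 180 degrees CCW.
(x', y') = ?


cos(180) = -1, sin(180) = 0
x' = -10*(-1) + 16*0 = 10
y' = -10*0 - 16*(-1) = 16

(10, 16)


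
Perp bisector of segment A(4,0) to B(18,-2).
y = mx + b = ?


Midpoint = (11, -1)
Slope of AB = dy/dx = -2/14 = -0.1429
Perp slope = -dx/dy = 14/2 = 7.0000
b = My - (perp slope)*Mx = -1 + (14*11)/(-2) = -1 - 77.0000 = -78.0000

y = 7.0000x - 78.0000


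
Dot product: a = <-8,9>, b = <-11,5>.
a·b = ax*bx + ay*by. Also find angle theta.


a·b = -8*(-11) + 9*5 = 88 + 45 = 133
|a| = sqrt(64+81) = 12.0416
|b| = sqrt(121+25) = 12.0830
cos(theta) = 133/(sqrt(145)*sqrt(146)) = 133/sqrt(21170) = 0.914095
theta = arccos(133/sqrt(21170)) = 23.9225 degrees

a·b = 133, theta = 23.9225 deg


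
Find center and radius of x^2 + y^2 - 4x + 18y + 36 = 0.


h = -D/2 = 4/2 = 2
k = -E/2 = -18/2 = -9
r^2 = h^2 + k^2 - F = 4 + 81 - 36 = 49
r = 7

Center (2, -9), radius = 7


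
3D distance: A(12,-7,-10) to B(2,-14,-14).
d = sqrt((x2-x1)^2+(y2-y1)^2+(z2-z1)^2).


dx=-10, dy=-7, dz=-4
d = sqrt(100+49+16) = sqrt(165) = 12.8452

12.8452


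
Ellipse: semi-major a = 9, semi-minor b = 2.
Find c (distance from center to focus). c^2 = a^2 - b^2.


c^2 = 9^2 - 2^2 = 81 - 4 = 77
c = sqrt(77) = 8.7750

c = 8.7750


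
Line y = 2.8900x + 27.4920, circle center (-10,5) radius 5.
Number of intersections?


Substitute y = 2.8900x + 27.4920: (x+ 10)^2 + (2.8900x+27.4920-5)^2 = 25
Expand to Ax^2 + Bx + C = 0, where b-k = 22.492
A = 1+m^2 = 9.3521
B = 2(m(b-k) - h) = 2(2.8900*22.492 + 10) = 150.00376
C = h^2 + (b-k)^2 - r^2 = 100 + 505.890064 - 25 = 580.890064
disc = B^2-4AC = 22501.1280 - 21730.1679 = 770.9601
disc > 0

2 intersection points


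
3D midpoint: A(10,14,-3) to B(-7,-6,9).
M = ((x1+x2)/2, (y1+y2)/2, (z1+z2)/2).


Mx = (10- 7)/2 = 1.5000
My = (14- 6)/2 = 4.0000
Mz = (-3+9)/2 = 3.0000

M = (1.5000, 4.0000, 3.0000)


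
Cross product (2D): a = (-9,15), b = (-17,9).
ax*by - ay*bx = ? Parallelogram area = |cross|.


cross = -9*9 - 15*(-17) = -81 + 255 = 174
Parallelogram area = |174| = 174

cross = 174, parallelogram area = 174


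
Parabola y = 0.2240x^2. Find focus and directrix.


a = 0.2240
1/(4a) = 1.1161
Focus = (0, 1.1161)
Directrix: y = -1.1161

Focus = (0, 1.1161), Directrix: y = -1.1161
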